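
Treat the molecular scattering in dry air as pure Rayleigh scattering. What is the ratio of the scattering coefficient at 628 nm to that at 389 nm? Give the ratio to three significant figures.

Rayleigh scattering ∝ λ⁻⁴, so the ratio of coefficients is the inverse fourth power of the wavelength ratio.
σ(628)/σ(389) = (389/628)⁴ = (0.6194)⁴ = 0.1472.

0.147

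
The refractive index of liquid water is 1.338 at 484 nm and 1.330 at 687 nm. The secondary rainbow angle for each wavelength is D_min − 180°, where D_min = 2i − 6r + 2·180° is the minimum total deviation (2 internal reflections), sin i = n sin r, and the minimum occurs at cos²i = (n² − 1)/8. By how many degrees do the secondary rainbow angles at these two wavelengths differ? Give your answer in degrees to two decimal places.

2.09°

At 484 nm (n = 1.338): cos²i = 0.09878 → i = 71.682°, r = 45.195°, D_min = 232.193°, rainbow angle = 52.193°.
At 687 nm (n = 1.330): cos²i = 0.09611 → i = 71.940°, r = 45.630°, D_min = 230.101°, rainbow angle = 50.101°.
Angular width = |52.193° − 50.101°| = 2.092°.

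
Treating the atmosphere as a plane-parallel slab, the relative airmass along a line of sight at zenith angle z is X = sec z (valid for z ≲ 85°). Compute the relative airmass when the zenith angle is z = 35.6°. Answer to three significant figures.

1.23

X = sec z = 1/cos 35.6° = 1/0.8131 = 1.2299.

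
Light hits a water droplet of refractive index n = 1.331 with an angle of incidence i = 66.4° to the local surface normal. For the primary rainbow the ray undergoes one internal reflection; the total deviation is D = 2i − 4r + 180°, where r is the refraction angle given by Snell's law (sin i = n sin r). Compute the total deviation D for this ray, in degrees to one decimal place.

sin r = sin 66.4° / 1.331 = 0.9164/1.331 = 0.6885; r = 43.51°.
D = 2·66.4° − 4·43.51° + 180° = 132.80° − 174.04° + 180° = 138.76°.

138.8°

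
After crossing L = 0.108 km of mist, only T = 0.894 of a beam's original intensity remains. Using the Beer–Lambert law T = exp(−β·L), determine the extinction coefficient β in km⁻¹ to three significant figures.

Beer–Lambert: T = exp(−βL) ⇒ β = −ln(T)/L = −ln(0.894)/0.108 = 0.1120/0.108 = 1.037 km⁻¹.

1.04 km⁻¹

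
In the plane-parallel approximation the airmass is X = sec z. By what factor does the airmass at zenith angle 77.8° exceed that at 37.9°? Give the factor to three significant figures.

X(77.8°)/X(37.9°) = sec 77.8° / sec 37.9° = cos 37.9° / cos 77.8° = 0.7891/0.2113 = 3.7340.

3.73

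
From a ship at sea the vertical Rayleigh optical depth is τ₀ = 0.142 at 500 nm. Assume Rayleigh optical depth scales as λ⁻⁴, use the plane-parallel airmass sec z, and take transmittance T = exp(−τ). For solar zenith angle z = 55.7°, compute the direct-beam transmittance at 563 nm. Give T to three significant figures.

sec 55.7° = 1.7745.
τ = 0.142 × (500/563)⁴ × 1.7745 = 0.142 × 0.6221 × 1.7745 = 0.1568.
T = exp(−0.1568) = 0.8549.

0.855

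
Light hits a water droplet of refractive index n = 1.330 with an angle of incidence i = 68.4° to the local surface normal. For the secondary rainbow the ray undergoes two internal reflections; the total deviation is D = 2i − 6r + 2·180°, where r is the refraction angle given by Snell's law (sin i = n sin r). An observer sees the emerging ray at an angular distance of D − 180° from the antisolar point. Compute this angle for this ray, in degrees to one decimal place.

50.7°

sin r = sin 68.4° / 1.330 = 0.9298/1.330 = 0.6991; r = 44.35°.
D = 2·68.4° − 6·44.35° + 2·180° = 136.80° − 266.12° + 360° = 230.68°.
Angle from antisolar point = D − 180° = 50.68°.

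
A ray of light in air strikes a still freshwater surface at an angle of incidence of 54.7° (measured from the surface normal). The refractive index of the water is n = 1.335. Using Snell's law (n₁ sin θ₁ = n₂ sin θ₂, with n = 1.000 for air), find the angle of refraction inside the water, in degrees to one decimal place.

37.7°

Snell: sin θ_r = sin θ_i / n = sin 54.7° / 1.335 = 0.8161 / 1.335 = 0.6113.
θ_r = arcsin(0.6113) = 37.69°.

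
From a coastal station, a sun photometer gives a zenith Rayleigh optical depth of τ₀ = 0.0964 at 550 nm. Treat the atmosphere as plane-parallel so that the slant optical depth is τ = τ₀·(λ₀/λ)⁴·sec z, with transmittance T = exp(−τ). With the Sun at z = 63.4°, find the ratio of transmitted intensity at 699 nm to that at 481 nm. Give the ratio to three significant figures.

Airmass: sec 63.4° = 2.2333.
τ(699 nm) = 0.0964 × (550/699)⁴ × 2.2333 = 0.0964 × 0.3833 × 2.2333 = 0.0825.
τ(481 nm) = 0.0964 × (550/481)⁴ × 2.2333 = 0.0964 × 1.7095 × 2.2333 = 0.3680.
T(699)/T(481) = exp(τ_B − τ_A) = exp(0.2855) = 1.3305.

1.33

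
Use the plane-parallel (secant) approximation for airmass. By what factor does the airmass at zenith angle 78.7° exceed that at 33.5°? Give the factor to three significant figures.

X(78.7°)/X(33.5°) = sec 78.7° / sec 33.5° = cos 33.5° / cos 78.7° = 0.8339/0.1959 = 4.2557.

4.26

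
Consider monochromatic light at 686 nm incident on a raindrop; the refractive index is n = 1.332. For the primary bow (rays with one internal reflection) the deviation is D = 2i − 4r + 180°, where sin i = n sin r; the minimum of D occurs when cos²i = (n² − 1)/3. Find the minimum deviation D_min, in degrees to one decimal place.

cos²i = (1.77422 − 1)/3 = 0.25807; i = arccos(0.50801) = 59.469°.
sin r = sin 59.469°/1.332 = 0.64666; r = 40.290°.
D_min = 2·59.469° − 4·40.290° + 180° = 137.776°.

137.8°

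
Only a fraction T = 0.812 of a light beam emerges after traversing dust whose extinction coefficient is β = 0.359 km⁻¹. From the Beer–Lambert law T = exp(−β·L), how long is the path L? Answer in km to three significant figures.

Beer–Lambert: T = exp(−βL) ⇒ L = −ln(T)/β = −ln(0.812)/0.359 = 0.2083/0.359 = 0.5801 km.

0.580 km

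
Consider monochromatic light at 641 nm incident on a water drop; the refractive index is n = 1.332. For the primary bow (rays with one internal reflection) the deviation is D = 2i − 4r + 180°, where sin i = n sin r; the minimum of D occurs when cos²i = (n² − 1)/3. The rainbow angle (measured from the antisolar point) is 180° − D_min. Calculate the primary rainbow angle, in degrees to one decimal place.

42.2°

cos²i = (1.77422 − 1)/3 = 0.25807; i = arccos(0.50801) = 59.469°.
sin r = sin 59.469°/1.332 = 0.64666; r = 40.290°.
D_min = 2·59.469° − 4·40.290° + 180° = 137.776°.
Rainbow angle = 180° − D_min = 42.224°.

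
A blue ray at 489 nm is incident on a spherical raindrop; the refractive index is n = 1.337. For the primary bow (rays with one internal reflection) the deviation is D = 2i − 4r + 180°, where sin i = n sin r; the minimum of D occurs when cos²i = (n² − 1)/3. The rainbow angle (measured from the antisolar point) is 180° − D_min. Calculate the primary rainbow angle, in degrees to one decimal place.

41.5°

cos²i = (1.78757 − 1)/3 = 0.26252; i = arccos(0.51237) = 59.178°.
sin r = sin 59.178°/1.337 = 0.64231; r = 39.964°.
D_min = 2·59.178° − 4·39.964° + 180° = 138.500°.
Rainbow angle = 180° − D_min = 41.500°.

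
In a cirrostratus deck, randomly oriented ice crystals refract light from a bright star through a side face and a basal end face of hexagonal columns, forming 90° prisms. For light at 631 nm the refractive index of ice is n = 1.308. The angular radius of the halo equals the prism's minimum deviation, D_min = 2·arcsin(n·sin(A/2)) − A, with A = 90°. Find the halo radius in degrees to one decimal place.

45.3°

n·sin(A/2) = 1.308 × sin 45° = 1.308 × 0.7071 = 0.9249.
D_min = 2·arcsin(0.9249) − 90° = 2 × 67.653° − 90° = 45.305°.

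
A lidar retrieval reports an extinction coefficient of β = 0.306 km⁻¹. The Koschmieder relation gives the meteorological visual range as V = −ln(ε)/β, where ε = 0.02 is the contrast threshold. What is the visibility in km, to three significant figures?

V = −ln(0.02) / 0.306 = 3.912 / 0.306 = 12.7844 km.

12.8 km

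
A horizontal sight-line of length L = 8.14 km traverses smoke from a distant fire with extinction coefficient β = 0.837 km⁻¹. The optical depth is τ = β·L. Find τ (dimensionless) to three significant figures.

τ = β·L = 0.837 × 8.14 = 6.8132.

6.81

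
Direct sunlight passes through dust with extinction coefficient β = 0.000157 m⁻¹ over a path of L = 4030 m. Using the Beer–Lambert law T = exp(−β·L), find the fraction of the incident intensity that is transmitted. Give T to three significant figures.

0.531

τ = β·L = 0.000157 × 4030 = 0.6327.
T = exp(−0.6327) = 0.5312.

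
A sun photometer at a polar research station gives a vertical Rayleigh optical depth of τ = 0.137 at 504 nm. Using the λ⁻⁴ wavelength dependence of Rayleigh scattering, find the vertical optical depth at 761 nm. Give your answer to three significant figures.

0.0264

τ(761 nm) = τ(504 nm) × (504/761)⁴ = 0.137 × (0.6623)⁴ = 0.137 × 0.1924 = 0.0264.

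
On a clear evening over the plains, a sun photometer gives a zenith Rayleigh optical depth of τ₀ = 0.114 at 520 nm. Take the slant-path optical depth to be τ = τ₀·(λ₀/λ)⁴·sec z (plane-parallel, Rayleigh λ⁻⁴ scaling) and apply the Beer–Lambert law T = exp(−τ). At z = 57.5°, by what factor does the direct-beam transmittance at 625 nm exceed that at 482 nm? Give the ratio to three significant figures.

1.20

Airmass: sec 57.5° = 1.8612.
τ(625 nm) = 0.114 × (520/625)⁴ × 1.8612 = 0.114 × 0.4792 × 1.8612 = 0.1017.
τ(482 nm) = 0.114 × (520/482)⁴ × 1.8612 = 0.114 × 1.3546 × 1.8612 = 0.2874.
T(625)/T(482) = exp(τ_B − τ_A) = exp(0.1858) = 1.2041.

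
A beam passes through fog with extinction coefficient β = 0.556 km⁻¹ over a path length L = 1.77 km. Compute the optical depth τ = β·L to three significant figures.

τ = β·L = 0.556 × 1.77 = 0.9841.

0.984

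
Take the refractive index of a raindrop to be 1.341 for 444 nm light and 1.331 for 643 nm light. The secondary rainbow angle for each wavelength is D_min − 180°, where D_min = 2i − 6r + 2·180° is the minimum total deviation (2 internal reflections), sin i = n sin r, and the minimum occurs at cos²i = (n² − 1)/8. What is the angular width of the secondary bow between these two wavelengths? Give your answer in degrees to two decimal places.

At 444 nm (n = 1.341): cos²i = 0.09979 → i = 71.586°, r = 45.034°, D_min = 232.966°, rainbow angle = 52.966°.
At 643 nm (n = 1.331): cos²i = 0.09645 → i = 71.907°, r = 45.575°, D_min = 230.365°, rainbow angle = 50.365°.
Angular width = |52.966° − 50.365°| = 2.601°.

2.60°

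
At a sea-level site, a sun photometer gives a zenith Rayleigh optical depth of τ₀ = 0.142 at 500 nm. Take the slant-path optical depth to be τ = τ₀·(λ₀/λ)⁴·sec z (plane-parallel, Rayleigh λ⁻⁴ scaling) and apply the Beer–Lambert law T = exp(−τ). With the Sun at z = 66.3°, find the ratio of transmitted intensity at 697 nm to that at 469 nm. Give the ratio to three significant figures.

1.44

Airmass: sec 66.3° = 2.4879.
τ(697 nm) = 0.142 × (500/697)⁴ × 2.4879 = 0.142 × 0.2648 × 2.4879 = 0.0936.
τ(469 nm) = 0.142 × (500/469)⁴ × 2.4879 = 0.142 × 1.2918 × 2.4879 = 0.4564.
T(697)/T(469) = exp(τ_B − τ_A) = exp(0.3628) = 1.4374.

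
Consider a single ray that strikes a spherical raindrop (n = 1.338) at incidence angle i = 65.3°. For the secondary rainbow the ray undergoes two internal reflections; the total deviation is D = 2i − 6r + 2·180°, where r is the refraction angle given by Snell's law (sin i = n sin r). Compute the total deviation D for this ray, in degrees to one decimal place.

234.0°

sin r = sin 65.3° / 1.338 = 0.9085/1.338 = 0.6790; r = 42.77°.
D = 2·65.3° − 6·42.77° + 2·180° = 130.60° − 256.60° + 360° = 234.00°.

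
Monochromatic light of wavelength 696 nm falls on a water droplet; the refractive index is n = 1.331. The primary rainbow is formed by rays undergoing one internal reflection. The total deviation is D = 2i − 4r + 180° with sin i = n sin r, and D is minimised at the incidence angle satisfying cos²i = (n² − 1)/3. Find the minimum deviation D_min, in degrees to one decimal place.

137.6°

cos²i = (1.77156 − 1)/3 = 0.25719; i = arccos(0.50714) = 59.527°.
sin r = sin 59.527°/1.331 = 0.64753; r = 40.356°.
D_min = 2·59.527° − 4·40.356° + 180° = 137.630°.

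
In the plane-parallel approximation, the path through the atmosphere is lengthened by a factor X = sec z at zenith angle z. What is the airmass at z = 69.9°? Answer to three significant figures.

X = sec z = 1/cos 69.9° = 1/0.3437 = 2.9099.

2.91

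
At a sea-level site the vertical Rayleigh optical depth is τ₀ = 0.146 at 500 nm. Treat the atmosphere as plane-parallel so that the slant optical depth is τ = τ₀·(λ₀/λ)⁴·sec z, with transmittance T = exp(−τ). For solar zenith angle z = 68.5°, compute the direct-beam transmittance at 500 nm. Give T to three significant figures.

0.671

sec 68.5° = 2.7285.
τ = 0.146 × (500/500)⁴ × 2.7285 = 0.146 × 1.0000 × 2.7285 = 0.3984.
T = exp(−0.3984) = 0.6714.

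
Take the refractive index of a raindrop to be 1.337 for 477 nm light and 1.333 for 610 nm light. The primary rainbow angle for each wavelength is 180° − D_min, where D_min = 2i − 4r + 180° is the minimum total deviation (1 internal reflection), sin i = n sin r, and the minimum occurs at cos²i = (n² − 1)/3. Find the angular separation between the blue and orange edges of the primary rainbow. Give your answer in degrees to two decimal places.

0.58°

At 477 nm (n = 1.337): cos²i = 0.26252 → i = 59.178°, r = 39.964°, D_min = 138.500°, rainbow angle = 41.500°.
At 610 nm (n = 1.333): cos²i = 0.25896 → i = 59.410°, r = 40.225°, D_min = 137.922°, rainbow angle = 42.078°.
Angular width = |41.500° − 42.078°| = 0.578°.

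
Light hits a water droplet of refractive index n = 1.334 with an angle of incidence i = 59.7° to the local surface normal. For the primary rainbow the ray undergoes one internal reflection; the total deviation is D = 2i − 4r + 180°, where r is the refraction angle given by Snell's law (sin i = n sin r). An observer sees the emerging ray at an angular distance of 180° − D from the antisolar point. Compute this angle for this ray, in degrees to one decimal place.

41.9°

sin r = sin 59.7° / 1.334 = 0.8634/1.334 = 0.6472; r = 40.33°.
D = 2·59.7° − 4·40.33° + 180° = 119.40° − 161.33° + 180° = 138.07°.
Angle from antisolar point = 180° − D = 41.93°.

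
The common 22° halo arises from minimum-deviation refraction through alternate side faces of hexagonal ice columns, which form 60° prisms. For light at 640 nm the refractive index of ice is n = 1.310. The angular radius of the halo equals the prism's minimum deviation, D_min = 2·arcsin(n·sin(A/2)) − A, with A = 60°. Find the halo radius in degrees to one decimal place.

21.8°

n·sin(A/2) = 1.310 × sin 30° = 1.310 × 0.5000 = 0.6550.
D_min = 2·arcsin(0.6550) − 60° = 2 × 40.920° − 60° = 21.839°.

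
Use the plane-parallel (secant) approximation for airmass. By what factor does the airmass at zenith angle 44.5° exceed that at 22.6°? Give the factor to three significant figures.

X(44.5°)/X(22.6°) = sec 44.5° / sec 22.6° = cos 22.6° / cos 44.5° = 0.9232/0.7133 = 1.2944.

1.29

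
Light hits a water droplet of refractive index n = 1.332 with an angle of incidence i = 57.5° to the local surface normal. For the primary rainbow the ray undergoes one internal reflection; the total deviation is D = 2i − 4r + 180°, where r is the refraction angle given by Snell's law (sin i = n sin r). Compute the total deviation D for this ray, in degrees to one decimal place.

137.9°

sin r = sin 57.5° / 1.332 = 0.8434/1.332 = 0.6332; r = 39.28°.
D = 2·57.5° − 4·39.28° + 180° = 115.00° − 157.14° + 180° = 137.86°.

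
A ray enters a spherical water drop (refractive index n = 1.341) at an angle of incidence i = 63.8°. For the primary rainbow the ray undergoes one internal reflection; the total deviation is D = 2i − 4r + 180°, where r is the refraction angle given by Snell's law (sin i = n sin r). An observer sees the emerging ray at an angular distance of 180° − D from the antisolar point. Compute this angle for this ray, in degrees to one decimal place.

40.4°

sin r = sin 63.8° / 1.341 = 0.8973/1.341 = 0.6691; r = 42.00°.
D = 2·63.8° − 4·42.00° + 180° = 127.60° − 167.99° + 180° = 139.61°.
Angle from antisolar point = 180° − D = 40.39°.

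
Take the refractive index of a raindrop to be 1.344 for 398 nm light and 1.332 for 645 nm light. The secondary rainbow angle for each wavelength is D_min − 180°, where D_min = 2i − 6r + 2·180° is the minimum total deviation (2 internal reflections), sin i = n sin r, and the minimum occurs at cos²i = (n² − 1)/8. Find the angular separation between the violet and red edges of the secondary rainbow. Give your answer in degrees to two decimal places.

At 398 nm (n = 1.344): cos²i = 0.10079 → i = 71.490°, r = 44.874°, D_min = 233.733°, rainbow angle = 53.733°.
At 645 nm (n = 1.332): cos²i = 0.09678 → i = 71.875°, r = 45.520°, D_min = 230.628°, rainbow angle = 50.628°.
Angular width = |53.733° − 50.628°| = 3.104°.

3.10°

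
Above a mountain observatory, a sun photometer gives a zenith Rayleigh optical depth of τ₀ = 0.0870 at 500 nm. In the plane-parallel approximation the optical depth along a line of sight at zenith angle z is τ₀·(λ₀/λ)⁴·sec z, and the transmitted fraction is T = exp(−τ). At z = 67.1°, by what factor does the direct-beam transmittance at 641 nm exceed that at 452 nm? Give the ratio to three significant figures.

Airmass: sec 67.1° = 2.5699.
τ(641 nm) = 0.0870 × (500/641)⁴ × 2.5699 = 0.0870 × 0.3702 × 2.5699 = 0.0828.
τ(452 nm) = 0.0870 × (500/452)⁴ × 2.5699 = 0.0870 × 1.4974 × 2.5699 = 0.3348.
T(641)/T(452) = exp(τ_B − τ_A) = exp(0.2520) = 1.2866.

1.29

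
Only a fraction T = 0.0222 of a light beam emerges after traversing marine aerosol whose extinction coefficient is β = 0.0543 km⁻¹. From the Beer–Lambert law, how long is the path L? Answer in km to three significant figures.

Beer–Lambert: T = exp(−βL) ⇒ L = −ln(T)/β = −ln(0.0222)/0.0543 = 3.8077/0.0543 = 70.12 km.

70.1 km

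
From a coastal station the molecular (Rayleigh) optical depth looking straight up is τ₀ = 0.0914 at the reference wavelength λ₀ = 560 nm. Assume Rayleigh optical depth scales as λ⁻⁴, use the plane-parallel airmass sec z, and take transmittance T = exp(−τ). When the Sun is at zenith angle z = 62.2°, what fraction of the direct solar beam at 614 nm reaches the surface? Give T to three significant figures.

sec 62.2° = 2.1441.
τ = 0.0914 × (560/614)⁴ × 2.1441 = 0.0914 × 0.6920 × 2.1441 = 0.1356.
T = exp(−0.1356) = 0.8732.

0.873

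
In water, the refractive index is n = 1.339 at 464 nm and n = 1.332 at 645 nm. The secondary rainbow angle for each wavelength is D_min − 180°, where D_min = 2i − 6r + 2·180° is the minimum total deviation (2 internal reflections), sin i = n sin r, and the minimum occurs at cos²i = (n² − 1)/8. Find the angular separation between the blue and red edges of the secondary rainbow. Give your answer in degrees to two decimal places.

At 464 nm (n = 1.339): cos²i = 0.09912 → i = 71.650°, r = 45.141°, D_min = 232.451°, rainbow angle = 52.451°.
At 645 nm (n = 1.332): cos²i = 0.09678 → i = 71.875°, r = 45.520°, D_min = 230.628°, rainbow angle = 50.628°.
Angular width = |52.451° − 50.628°| = 1.823°.

1.82°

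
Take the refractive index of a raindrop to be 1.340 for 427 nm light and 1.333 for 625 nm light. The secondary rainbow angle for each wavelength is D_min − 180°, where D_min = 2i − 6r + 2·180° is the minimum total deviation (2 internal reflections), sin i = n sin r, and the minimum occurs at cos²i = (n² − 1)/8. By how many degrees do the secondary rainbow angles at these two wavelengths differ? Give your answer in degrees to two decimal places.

At 427 nm (n = 1.340): cos²i = 0.09945 → i = 71.618°, r = 45.088°, D_min = 232.709°, rainbow angle = 52.709°.
At 625 nm (n = 1.333): cos²i = 0.09711 → i = 71.843°, r = 45.466°, D_min = 230.891°, rainbow angle = 50.891°.
Angular width = |52.709° − 50.891°| = 1.818°.

1.82°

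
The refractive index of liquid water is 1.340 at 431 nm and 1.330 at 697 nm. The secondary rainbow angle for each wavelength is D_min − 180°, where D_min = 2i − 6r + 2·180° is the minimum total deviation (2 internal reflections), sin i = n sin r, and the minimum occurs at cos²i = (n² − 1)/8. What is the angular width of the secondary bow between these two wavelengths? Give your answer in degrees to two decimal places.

2.61°

At 431 nm (n = 1.340): cos²i = 0.09945 → i = 71.618°, r = 45.088°, D_min = 232.709°, rainbow angle = 52.709°.
At 697 nm (n = 1.330): cos²i = 0.09611 → i = 71.940°, r = 45.630°, D_min = 230.101°, rainbow angle = 50.101°.
Angular width = |52.709° − 50.101°| = 2.608°.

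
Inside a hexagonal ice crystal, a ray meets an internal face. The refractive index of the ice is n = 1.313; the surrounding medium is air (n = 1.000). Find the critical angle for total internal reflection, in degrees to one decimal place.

sin θ_c = n_air / n = 1.000 / 1.313 = 0.7616.
θ_c = arcsin(0.7616) = 49.61°.

49.6°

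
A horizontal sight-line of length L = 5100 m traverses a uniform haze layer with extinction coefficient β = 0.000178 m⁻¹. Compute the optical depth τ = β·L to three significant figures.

0.908

τ = β·L = 0.000178 × 5100 = 0.9078.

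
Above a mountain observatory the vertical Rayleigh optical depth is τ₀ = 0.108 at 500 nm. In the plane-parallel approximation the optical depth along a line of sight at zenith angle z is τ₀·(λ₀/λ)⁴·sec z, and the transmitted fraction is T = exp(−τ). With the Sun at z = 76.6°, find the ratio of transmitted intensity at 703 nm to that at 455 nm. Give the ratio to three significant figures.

Airmass: sec 76.6° = 4.3150.
τ(703 nm) = 0.108 × (500/703)⁴ × 4.3150 = 0.108 × 0.2559 × 4.3150 = 0.1193.
τ(455 nm) = 0.108 × (500/455)⁴ × 4.3150 = 0.108 × 1.4583 × 4.3150 = 0.6796.
T(703)/T(455) = exp(τ_B − τ_A) = exp(0.5603) = 1.7513.

1.75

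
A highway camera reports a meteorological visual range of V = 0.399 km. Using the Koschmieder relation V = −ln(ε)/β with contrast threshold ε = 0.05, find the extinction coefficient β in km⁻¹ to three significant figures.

7.51 km⁻¹

β = −ln(0.05) / V = 2.996 / 0.399 = 7.5081 km⁻¹.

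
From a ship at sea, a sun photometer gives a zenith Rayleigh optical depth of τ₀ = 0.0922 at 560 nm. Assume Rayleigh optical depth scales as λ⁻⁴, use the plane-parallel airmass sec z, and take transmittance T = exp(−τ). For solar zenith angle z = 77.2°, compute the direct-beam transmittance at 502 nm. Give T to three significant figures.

sec 77.2° = 4.5137.
τ = 0.0922 × (560/502)⁴ × 4.5137 = 0.0922 × 1.5486 × 4.5137 = 0.6445.
T = exp(−0.6445) = 0.5249.

0.525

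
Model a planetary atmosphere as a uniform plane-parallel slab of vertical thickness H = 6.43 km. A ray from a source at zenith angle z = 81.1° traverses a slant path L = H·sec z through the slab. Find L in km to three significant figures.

sec z = 1/cos 81.1° = 6.4637.
L = 6.43 × 6.4637 = 41.562 km.

41.6 km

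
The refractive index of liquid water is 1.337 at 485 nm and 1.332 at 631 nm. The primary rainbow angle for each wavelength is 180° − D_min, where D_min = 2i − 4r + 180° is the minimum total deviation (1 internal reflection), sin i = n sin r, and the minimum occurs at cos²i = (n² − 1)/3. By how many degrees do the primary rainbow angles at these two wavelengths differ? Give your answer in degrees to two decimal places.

At 485 nm (n = 1.337): cos²i = 0.26252 → i = 59.178°, r = 39.964°, D_min = 138.500°, rainbow angle = 41.500°.
At 631 nm (n = 1.332): cos²i = 0.25807 → i = 59.469°, r = 40.290°, D_min = 137.776°, rainbow angle = 42.224°.
Angular width = |41.500° − 42.224°| = 0.724°.

0.72°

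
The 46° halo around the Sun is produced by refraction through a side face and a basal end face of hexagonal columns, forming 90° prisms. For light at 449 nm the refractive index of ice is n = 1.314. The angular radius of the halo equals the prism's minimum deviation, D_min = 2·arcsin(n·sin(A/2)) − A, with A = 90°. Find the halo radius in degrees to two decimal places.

n·sin(A/2) = 1.314 × sin 45° = 1.314 × 0.7071 = 0.9291.
D_min = 2·arcsin(0.9291) − 90° = 2 × 68.301° − 90° = 46.602°.

46.60°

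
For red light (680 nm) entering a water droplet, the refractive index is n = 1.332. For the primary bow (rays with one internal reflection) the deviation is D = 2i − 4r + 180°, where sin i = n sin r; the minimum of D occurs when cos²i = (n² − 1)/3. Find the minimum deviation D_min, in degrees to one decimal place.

cos²i = (1.77422 − 1)/3 = 0.25807; i = arccos(0.50801) = 59.469°.
sin r = sin 59.469°/1.332 = 0.64666; r = 40.290°.
D_min = 2·59.469° − 4·40.290° + 180° = 137.776°.

137.8°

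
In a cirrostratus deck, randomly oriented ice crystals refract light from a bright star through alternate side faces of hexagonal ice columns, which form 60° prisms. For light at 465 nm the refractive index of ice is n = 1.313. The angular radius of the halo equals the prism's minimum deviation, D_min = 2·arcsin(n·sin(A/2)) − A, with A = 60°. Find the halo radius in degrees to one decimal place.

22.1°

n·sin(A/2) = 1.313 × sin 30° = 1.313 × 0.5000 = 0.6565.
D_min = 2·arcsin(0.6565) − 60° = 2 × 41.033° − 60° = 22.067°.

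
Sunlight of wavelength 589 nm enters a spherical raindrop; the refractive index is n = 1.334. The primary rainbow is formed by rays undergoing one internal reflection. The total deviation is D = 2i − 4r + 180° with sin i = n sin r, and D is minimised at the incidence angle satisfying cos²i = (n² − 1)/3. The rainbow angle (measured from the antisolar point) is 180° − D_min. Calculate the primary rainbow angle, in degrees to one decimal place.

41.9°

cos²i = (1.77956 − 1)/3 = 0.25985; i = arccos(0.50976) = 59.352°.
sin r = sin 59.352°/1.334 = 0.64492; r = 40.159°.
D_min = 2·59.352° − 4·40.159° + 180° = 138.067°.
Rainbow angle = 180° − D_min = 41.933°.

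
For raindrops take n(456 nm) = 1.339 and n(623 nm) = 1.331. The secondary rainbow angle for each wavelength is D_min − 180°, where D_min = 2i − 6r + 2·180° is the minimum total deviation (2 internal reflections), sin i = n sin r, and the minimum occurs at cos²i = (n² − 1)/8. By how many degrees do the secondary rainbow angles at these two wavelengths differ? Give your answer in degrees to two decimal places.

2.09°

At 456 nm (n = 1.339): cos²i = 0.09912 → i = 71.650°, r = 45.141°, D_min = 232.451°, rainbow angle = 52.451°.
At 623 nm (n = 1.331): cos²i = 0.09645 → i = 71.907°, r = 45.575°, D_min = 230.365°, rainbow angle = 50.365°.
Angular width = |52.451° − 50.365°| = 2.086°.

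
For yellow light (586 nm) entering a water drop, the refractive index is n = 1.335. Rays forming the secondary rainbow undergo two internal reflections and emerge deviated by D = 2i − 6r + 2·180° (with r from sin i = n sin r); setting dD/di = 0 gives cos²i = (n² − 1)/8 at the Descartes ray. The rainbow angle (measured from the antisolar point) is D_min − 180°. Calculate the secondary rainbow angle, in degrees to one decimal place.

51.4°

cos²i = (1.78222 − 1)/8 = 0.09778; i = arccos(0.31269) = 71.778°.
sin r = sin 71.778°/1.335 = 0.71150; r = 45.357°.
D_min = 2·71.778° − 6·45.357° + 360° = 231.414°.
Rainbow angle = D_min − 180° = 51.414°.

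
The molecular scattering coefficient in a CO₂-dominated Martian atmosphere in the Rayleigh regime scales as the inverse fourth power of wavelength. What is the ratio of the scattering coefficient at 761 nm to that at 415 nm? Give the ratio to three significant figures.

0.0884

Rayleigh scattering ∝ λ⁻⁴, so the ratio of coefficients is the inverse fourth power of the wavelength ratio.
σ(761)/σ(415) = (415/761)⁴ = (0.5453)⁴ = 0.08844.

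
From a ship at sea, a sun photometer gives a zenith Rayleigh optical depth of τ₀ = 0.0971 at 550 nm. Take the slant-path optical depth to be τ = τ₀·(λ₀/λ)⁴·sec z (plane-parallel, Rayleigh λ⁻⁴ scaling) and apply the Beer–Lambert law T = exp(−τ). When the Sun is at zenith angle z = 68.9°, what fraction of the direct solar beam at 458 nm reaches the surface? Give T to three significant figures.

sec 68.9° = 2.7778.
τ = 0.0971 × (550/458)⁴ × 2.7778 = 0.0971 × 2.0796 × 2.7778 = 0.5609.
T = exp(−0.5609) = 0.5707.

0.571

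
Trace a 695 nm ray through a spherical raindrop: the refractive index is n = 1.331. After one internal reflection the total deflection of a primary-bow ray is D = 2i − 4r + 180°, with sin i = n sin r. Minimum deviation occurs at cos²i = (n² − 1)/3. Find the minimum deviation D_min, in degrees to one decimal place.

137.6°

cos²i = (1.77156 − 1)/3 = 0.25719; i = arccos(0.50714) = 59.527°.
sin r = sin 59.527°/1.331 = 0.64753; r = 40.356°.
D_min = 2·59.527° − 4·40.356° + 180° = 137.630°.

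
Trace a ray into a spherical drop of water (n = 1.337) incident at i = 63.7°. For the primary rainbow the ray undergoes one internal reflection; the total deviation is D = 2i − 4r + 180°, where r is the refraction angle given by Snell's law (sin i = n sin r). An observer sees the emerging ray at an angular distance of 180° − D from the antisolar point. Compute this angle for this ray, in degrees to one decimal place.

sin r = sin 63.7° / 1.337 = 0.8965/1.337 = 0.6705; r = 42.11°.
D = 2·63.7° − 4·42.11° + 180° = 127.40° − 168.43° + 180° = 138.97°.
Angle from antisolar point = 180° − D = 41.03°.

41.0°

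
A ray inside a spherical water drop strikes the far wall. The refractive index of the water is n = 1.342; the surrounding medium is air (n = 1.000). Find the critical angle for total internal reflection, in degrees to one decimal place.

48.2°

sin θ_c = n_air / n = 1.000 / 1.342 = 0.7452.
θ_c = arcsin(0.7452) = 48.17°.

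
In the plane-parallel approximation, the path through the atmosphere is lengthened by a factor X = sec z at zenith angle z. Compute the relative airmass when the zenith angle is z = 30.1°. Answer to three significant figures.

X = sec z = 1/cos 30.1° = 1/0.8652 = 1.1559.

1.16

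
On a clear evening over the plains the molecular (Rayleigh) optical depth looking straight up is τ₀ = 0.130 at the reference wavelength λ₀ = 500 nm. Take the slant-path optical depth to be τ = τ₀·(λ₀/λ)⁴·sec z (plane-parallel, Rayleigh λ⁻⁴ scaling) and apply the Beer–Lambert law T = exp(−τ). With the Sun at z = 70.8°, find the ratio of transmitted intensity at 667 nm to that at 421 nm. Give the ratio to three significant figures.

1.94

Airmass: sec 70.8° = 3.0407.
τ(667 nm) = 0.130 × (500/667)⁴ × 3.0407 = 0.130 × 0.3158 × 3.0407 = 0.1248.
τ(421 nm) = 0.130 × (500/421)⁴ × 3.0407 = 0.130 × 1.9895 × 3.0407 = 0.7865.
T(667)/T(421) = exp(τ_B − τ_A) = exp(0.6616) = 1.9380.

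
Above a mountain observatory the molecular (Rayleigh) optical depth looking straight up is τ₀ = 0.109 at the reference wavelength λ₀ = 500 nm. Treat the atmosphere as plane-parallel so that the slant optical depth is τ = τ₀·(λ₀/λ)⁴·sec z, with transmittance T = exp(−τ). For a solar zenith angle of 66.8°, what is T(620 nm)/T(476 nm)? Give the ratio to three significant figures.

Airmass: sec 66.8° = 2.5384.
τ(620 nm) = 0.109 × (500/620)⁴ × 2.5384 = 0.109 × 0.4230 × 2.5384 = 0.1170.
τ(476 nm) = 0.109 × (500/476)⁴ × 2.5384 = 0.109 × 1.2175 × 2.5384 = 0.3369.
T(620)/T(476) = exp(τ_B − τ_A) = exp(0.2198) = 1.2459.

1.25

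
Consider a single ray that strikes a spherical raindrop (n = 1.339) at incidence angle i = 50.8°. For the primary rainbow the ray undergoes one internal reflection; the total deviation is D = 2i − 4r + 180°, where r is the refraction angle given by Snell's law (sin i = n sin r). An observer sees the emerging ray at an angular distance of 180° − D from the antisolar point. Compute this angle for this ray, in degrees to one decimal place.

39.9°

sin r = sin 50.8° / 1.339 = 0.7749/1.339 = 0.5787; r = 35.36°.
D = 2·50.8° − 4·35.36° + 180° = 101.60° − 141.45° + 180° = 140.15°.
Angle from antisolar point = 180° − D = 39.85°.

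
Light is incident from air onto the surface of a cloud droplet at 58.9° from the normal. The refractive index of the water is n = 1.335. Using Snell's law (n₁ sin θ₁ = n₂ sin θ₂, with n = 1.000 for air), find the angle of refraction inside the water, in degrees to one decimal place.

39.9°

Snell: sin θ_r = sin θ_i / n = sin 58.9° / 1.335 = 0.8563 / 1.335 = 0.6414.
θ_r = arcsin(0.6414) = 39.90°.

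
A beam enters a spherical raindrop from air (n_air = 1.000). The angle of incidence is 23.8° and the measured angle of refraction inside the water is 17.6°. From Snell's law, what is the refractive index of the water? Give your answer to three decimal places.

n = sin θ_i / sin θ_r = sin 23.8° / sin 17.6° = 0.4035 / 0.3024 = 1.3346.

1.335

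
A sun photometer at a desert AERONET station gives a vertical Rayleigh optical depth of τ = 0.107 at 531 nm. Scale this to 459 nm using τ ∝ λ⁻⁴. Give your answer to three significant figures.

τ(459 nm) = τ(531 nm) × (531/459)⁴ = 0.107 × (1.1569)⁴ = 0.107 × 1.7911 = 0.1917.

0.192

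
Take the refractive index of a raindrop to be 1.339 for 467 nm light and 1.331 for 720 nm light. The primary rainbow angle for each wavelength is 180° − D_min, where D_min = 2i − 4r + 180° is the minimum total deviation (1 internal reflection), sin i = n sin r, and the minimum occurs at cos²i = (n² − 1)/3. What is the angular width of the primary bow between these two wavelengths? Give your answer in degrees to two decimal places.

1.16°

At 467 nm (n = 1.339): cos²i = 0.26431 → i = 59.062°, r = 39.834°, D_min = 138.786°, rainbow angle = 41.214°.
At 720 nm (n = 1.331): cos²i = 0.25719 → i = 59.527°, r = 40.356°, D_min = 137.630°, rainbow angle = 42.370°.
Angular width = |41.214° − 42.370°| = 1.156°.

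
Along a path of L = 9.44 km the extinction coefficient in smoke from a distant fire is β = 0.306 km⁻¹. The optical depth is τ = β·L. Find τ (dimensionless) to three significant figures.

2.89

τ = β·L = 0.306 × 9.44 = 2.8886.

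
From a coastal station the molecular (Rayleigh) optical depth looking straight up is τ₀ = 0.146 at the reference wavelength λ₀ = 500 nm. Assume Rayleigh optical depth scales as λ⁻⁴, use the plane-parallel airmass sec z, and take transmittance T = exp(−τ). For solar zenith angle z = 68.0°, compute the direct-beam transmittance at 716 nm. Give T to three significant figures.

sec 68.0° = 2.6695.
τ = 0.146 × (500/716)⁴ × 2.6695 = 0.146 × 0.2378 × 2.6695 = 0.0927.
T = exp(−0.0927) = 0.9115.

0.911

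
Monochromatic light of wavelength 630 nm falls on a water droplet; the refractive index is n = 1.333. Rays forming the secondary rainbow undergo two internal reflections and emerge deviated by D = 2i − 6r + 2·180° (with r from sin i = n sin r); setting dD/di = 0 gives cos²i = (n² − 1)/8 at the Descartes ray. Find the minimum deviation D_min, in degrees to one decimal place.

230.9°

cos²i = (1.77689 − 1)/8 = 0.09711; i = arccos(0.31163) = 71.843°.
sin r = sin 71.843°/1.333 = 0.71283; r = 45.466°.
D_min = 2·71.843° − 6·45.466° + 360° = 230.891°.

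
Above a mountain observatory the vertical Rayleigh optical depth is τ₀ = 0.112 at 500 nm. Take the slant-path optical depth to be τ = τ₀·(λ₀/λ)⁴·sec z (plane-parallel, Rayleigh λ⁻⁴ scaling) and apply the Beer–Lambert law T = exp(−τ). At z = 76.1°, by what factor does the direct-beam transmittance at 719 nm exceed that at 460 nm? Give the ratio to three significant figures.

Airmass: sec 76.1° = 4.1627.
τ(719 nm) = 0.112 × (500/719)⁴ × 4.1627 = 0.112 × 0.2339 × 4.1627 = 0.1090.
τ(460 nm) = 0.112 × (500/460)⁴ × 4.1627 = 0.112 × 1.3959 × 4.1627 = 0.6508.
T(719)/T(460) = exp(τ_B − τ_A) = exp(0.5418) = 1.7190.

1.72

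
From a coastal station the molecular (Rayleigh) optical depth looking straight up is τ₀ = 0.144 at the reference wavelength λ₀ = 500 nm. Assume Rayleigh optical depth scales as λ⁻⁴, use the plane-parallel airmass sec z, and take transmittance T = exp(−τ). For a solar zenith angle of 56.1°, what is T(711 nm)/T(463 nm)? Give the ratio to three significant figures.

1.33

Airmass: sec 56.1° = 1.7929.
τ(711 nm) = 0.144 × (500/711)⁴ × 1.7929 = 0.144 × 0.2446 × 1.7929 = 0.0631.
τ(463 nm) = 0.144 × (500/463)⁴ × 1.7929 = 0.144 × 1.3601 × 1.7929 = 0.3511.
T(711)/T(463) = exp(τ_B − τ_A) = exp(0.2880) = 1.3338.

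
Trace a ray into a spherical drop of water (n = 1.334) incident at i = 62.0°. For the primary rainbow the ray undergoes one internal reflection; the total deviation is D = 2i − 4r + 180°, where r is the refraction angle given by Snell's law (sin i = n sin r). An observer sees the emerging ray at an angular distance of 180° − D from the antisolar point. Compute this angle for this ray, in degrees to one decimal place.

41.8°

sin r = sin 62.0° / 1.334 = 0.8829/1.334 = 0.6619; r = 41.44°.
D = 2·62.0° − 4·41.44° + 180° = 124.00° − 165.77° + 180° = 138.23°.
Angle from antisolar point = 180° − D = 41.77°.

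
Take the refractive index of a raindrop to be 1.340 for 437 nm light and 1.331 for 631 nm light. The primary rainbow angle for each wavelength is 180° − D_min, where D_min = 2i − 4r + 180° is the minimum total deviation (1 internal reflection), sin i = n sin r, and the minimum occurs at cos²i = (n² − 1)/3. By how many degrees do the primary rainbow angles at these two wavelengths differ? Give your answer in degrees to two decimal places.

At 437 nm (n = 1.340): cos²i = 0.26520 → i = 59.004°, r = 39.770°, D_min = 138.929°, rainbow angle = 41.071°.
At 631 nm (n = 1.331): cos²i = 0.25719 → i = 59.527°, r = 40.356°, D_min = 137.630°, rainbow angle = 42.370°.
Angular width = |41.071° − 42.370°| = 1.299°.

1.30°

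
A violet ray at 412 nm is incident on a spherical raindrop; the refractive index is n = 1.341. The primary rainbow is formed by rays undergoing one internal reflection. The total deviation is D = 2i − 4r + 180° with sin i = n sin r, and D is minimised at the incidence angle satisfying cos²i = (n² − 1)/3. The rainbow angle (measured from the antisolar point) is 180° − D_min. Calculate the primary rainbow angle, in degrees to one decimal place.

cos²i = (1.79828 − 1)/3 = 0.26609; i = arccos(0.51584) = 58.946°.
sin r = sin 58.946°/1.341 = 0.63884; r = 39.705°.
D_min = 2·58.946° − 4·39.705° + 180° = 139.071°.
Rainbow angle = 180° − D_min = 40.929°.

40.9°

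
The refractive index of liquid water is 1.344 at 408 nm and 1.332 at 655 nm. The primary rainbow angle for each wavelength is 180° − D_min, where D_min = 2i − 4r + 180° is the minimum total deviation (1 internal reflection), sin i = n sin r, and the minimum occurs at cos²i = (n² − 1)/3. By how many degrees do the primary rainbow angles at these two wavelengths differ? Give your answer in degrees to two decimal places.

At 408 nm (n = 1.344): cos²i = 0.26878 → i = 58.772°, r = 39.512°, D_min = 139.495°, rainbow angle = 40.505°.
At 655 nm (n = 1.332): cos²i = 0.25807 → i = 59.469°, r = 40.290°, D_min = 137.776°, rainbow angle = 42.224°.
Angular width = |40.505° − 42.224°| = 1.719°.

1.72°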